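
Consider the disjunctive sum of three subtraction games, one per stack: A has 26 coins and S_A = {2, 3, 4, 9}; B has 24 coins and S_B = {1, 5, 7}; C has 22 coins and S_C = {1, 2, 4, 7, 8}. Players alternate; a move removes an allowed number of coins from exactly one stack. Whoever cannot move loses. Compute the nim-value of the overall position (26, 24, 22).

Stack A, S = {2, 3, 4, 9}:
n :  0  1  2  3  4  5  6  7  8  9 10 11 12 13 14 15 16 17 18 19 20 21 22 23 24 25 26
G :  0  0  1  1  2  2  0  0  1  1  2  2  0  0  1  1  2  2  0  0  1  1  2  2  0  0  1
G_A(26) = 1.
Stack B, S = {1, 5, 7}:
G(0) = 0
G(1) = mex{0} = 1
G(2) = mex{1} = 0
G(3) = mex{0} = 1
G(4) = mex{1} = 0
G(5) = mex{0,0} = 1
G(6) = mex{1,1} = 0
G(7) = mex{0,0,0} = 1
G(8) = mex{1,1,1} = 0
G(9) = mex{0,0,0} = 1
G(10) = mex{1,1,1} = 0
G(11) = mex{0,0,0} = 1
G(12) = mex{1,1,1} = 0
G(13) = mex{0,0,0} = 1
G(14) = mex{1,1,1} = 0
G(15) = mex{0,0,0} = 1
G(16) = mex{1,1,1} = 0
G(17) = mex{0,0,0} = 1
G(18) = mex{1,1,1} = 0
G(19) = mex{0,0,0} = 1
G(20) = mex{1,1,1} = 0
G(21) = mex{0,0,0} = 1
G(22) = mex{1,1,1} = 0
G(23) = mex{0,0,0} = 1
G(24) = mex{1,1,1} = 0
G_B(24) = 0.
Stack C, S = {1, 2, 4, 7, 8}:
G(0) = 0
G(1) = mex{0} = 1
G(2) = mex{1,0} = 2
G(3) = mex{2,1} = 0
G(4) = mex{0,2,0} = 1
G(5) = mex{1,0,1} = 2
G(6) = mex{2,1,2} = 0
G(7) = mex{0,2,0,0} = 1
G(8) = mex{1,0,1,1,0} = 2
G(9) = mex{2,1,2,2,1} = 0
G(10) = mex{0,2,0,0,2} = 1
G(11) = mex{1,0,1,1,0} = 2
G(12) = mex{2,1,2,2,1} = 0
G(13) = mex{0,2,0,0,2} = 1
G(14) = mex{1,0,1,1,0} = 2
G(15) = mex{2,1,2,2,1} = 0
G(16) = mex{0,2,0,0,2} = 1
G(17) = mex{1,0,1,1,0} = 2
G(18) = mex{2,1,2,2,1} = 0
G(19) = mex{0,2,0,0,2} = 1
G(20) = mex{1,0,1,1,0} = 2
G(21) = mex{2,1,2,2,1} = 0
G(22) = mex{0,2,0,0,2} = 1
G_C(22) = 1.
Combined Grundy value = 1 ⊕ 0 ⊕ 1 = 0.

0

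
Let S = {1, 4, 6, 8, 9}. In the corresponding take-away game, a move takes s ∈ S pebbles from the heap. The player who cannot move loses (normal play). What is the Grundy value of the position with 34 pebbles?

n :  0  1  2  3  4  5  6  7  8  9 10 11 12 13 14 15 16 17 18 19 20 21 22 23 24 25 26 27 28 29 30 31 32 33 34
G :  0  1  0  1  2  0  1  0  1  2  3  2  0  1  2  3  2  0  1  0  1  2  0  1  0  1  2  3  2  0  1  2  3  2  0

0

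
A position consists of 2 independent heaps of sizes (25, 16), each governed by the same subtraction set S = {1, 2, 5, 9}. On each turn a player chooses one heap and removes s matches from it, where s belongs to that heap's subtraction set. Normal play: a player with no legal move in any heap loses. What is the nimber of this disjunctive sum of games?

All heaps use S = {1, 2, 5, 9}:
n :  0  1  2  3  4  5  6  7  8  9 10 11 12 13 14 15 16 17 18 19 20 21 22 23 24 25
G :  0  1  2  0  1  2  0  1  2  3  0  1  2  0  1  2  0  1  2  3  0  1  2  0  1  2
Heap A: G(25) = 2.
Heap B: G(16) = 0.
Combined Grundy value = 2 ⊕ 0 = 2.

2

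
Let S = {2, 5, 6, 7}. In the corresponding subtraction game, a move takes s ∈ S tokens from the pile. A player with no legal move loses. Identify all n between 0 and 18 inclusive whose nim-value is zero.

0, 1, 4, 12, 13, 16

n :  0  1  2  3  4  5  6  7  8  9 10 11 12 13 14 15 16 17 18
G :  0  0  1  1  0  2  1  3  2  2  3  3  0  0  1  1  0  2  1
P-positions are exactly the n with G(n) = 0.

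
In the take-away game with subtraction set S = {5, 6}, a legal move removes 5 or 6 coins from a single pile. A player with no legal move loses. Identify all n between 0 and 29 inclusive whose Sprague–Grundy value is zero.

G(0) = 0
G(1) = mex{} = 0
G(2) = mex{} = 0
G(3) = mex{} = 0
G(4) = mex{} = 0
G(5) = mex{0} = 1
G(6) = mex{0,0} = 1
G(7) = mex{0,0} = 1
G(8) = mex{0,0} = 1
G(9) = mex{0,0} = 1
G(10) = mex{1,0} = 2
G(11) = mex{1,1} = 0
G(12) = mex{1,1} = 0
G(13) = mex{1,1} = 0
G(14) = mex{1,1} = 0
G(15) = mex{2,1} = 0
G(16) = mex{0,2} = 1
G(17) = mex{0,0} = 1
G(18) = mex{0,0} = 1
G(19) = mex{0,0} = 1
G(20) = mex{0,0} = 1
G(21) = mex{1,0} = 2
G(22) = mex{1,1} = 0
G(23) = mex{1,1} = 0
G(24) = mex{1,1} = 0
G(25) = mex{1,1} = 0
G(26) = mex{2,1} = 0
G(27) = mex{0,2} = 1
G(28) = mex{0,0} = 1
G(29) = mex{0,0} = 1
P-positions are exactly the n with G(n) = 0.

0, 1, 2, 3, 4, 11, 12, 13, 14, 15, 22, 23, 24, 25, 26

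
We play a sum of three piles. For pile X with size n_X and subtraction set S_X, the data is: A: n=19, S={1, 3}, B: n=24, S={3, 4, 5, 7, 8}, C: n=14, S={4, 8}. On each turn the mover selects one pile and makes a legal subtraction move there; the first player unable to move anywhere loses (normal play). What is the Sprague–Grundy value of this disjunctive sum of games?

Pile A, S = {1, 3}:
G(0) = 0
G(1) = mex{0} = 1
G(2) = mex{1} = 0
G(3) = mex{0,0} = 1
G(4) = mex{1,1} = 0
G(5) = mex{0,0} = 1
G(6) = mex{1,1} = 0
G(7) = mex{0,0} = 1
G(8) = mex{1,1} = 0
G(9) = mex{0,0} = 1
G(10) = mex{1,1} = 0
G(11) = mex{0,0} = 1
G(12) = mex{1,1} = 0
G(13) = mex{0,0} = 1
G(14) = mex{1,1} = 0
G(15) = mex{0,0} = 1
G(16) = mex{1,1} = 0
G(17) = mex{0,0} = 1
G(18) = mex{1,1} = 0
G(19) = mex{0,0} = 1
G_A(19) = 1.
Pile B, S = {3, 4, 5, 7, 8}:
n :  0  1  2  3  4  5  6  7  8  9 10 11 12 13 14 15 16 17 18 19 20 21 22 23 24
G :  0  0  0  1  1  1  2  2  2  3  3  0  0  0  1  1  1  2  2  2  3  3  0  0  0
G_B(24) = 0.
Pile C, S = {4, 8}:
G(0) = 0
G(1) = mex{} = 0
G(2) = mex{} = 0
G(3) = mex{} = 0
G(4) = mex{0} = 1
G(5) = mex{0} = 1
G(6) = mex{0} = 1
G(7) = mex{0} = 1
G(8) = mex{1,0} = 2
G(9) = mex{1,0} = 2
G(10) = mex{1,0} = 2
G(11) = mex{1,0} = 2
G(12) = mex{2,1} = 0
G(13) = mex{2,1} = 0
G(14) = mex{2,1} = 0
G_C(14) = 0.
Combined Grundy value = 1 ⊕ 0 ⊕ 0 = 1.

1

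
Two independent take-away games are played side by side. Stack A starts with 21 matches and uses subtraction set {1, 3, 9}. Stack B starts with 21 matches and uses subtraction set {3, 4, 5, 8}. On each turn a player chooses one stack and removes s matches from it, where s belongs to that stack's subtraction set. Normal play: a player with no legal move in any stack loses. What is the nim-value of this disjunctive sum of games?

2

Stack A, S = {1, 3, 9}:
n :  0  1  2  3  4  5  6  7  8  9 10 11 12 13 14 15 16 17 18 19 20 21
G :  0  1  0  1  0  1  0  1  0  1  0  1  0  1  0  1  0  1  0  1  0  1
G_A(21) = 1.
Stack B, S = {3, 4, 5, 8}:
G(0) = 0
G(1) = mex{} = 0
G(2) = mex{} = 0
G(3) = mex{0} = 1
G(4) = mex{0,0} = 1
G(5) = mex{0,0,0} = 1
G(6) = mex{1,0,0} = 2
G(7) = mex{1,1,0} = 2
G(8) = mex{1,1,1,0} = 2
G(9) = mex{2,1,1,0} = 3
G(10) = mex{2,2,1,0} = 3
G(11) = mex{2,2,2,1} = 0
G(12) = mex{3,2,2,1} = 0
G(13) = mex{3,3,2,1} = 0
G(14) = mex{0,3,3,2} = 1
G(15) = mex{0,0,3,2} = 1
G(16) = mex{0,0,0,2} = 1
G(17) = mex{1,0,0,3} = 2
G(18) = mex{1,1,0,3} = 2
G(19) = mex{1,1,1,0} = 2
G(20) = mex{2,1,1,0} = 3
G(21) = mex{2,2,1,0} = 3
G_B(21) = 3.
Combined Grundy value = 1 ⊕ 3 = 2.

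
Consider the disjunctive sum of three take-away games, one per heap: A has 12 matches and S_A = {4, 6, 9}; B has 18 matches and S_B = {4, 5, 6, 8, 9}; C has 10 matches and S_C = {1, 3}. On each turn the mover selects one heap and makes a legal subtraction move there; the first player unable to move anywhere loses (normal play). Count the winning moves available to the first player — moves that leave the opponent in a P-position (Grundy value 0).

Heap A, S = {4, 6, 9}:
n :  0  1  2  3  4  5  6  7  8  9 10 11 12
G :  0  0  0  0  1  1  1  1  2  2  2  2  3
G_A(12) = 3.
Heap B, S = {4, 5, 6, 8, 9}:
G(0) = 0
G(1) = mex{} = 0
G(2) = mex{} = 0
G(3) = mex{} = 0
G(4) = mex{0} = 1
G(5) = mex{0,0} = 1
G(6) = mex{0,0,0} = 1
G(7) = mex{0,0,0} = 1
G(8) = mex{1,0,0,0} = 2
G(9) = mex{1,1,0,0,0} = 2
G(10) = mex{1,1,1,0,0} = 2
G(11) = mex{1,1,1,0,0} = 2
G(12) = mex{2,1,1,1,0} = 3
G(13) = mex{2,2,1,1,1} = 0
G(14) = mex{2,2,2,1,1} = 0
G(15) = mex{2,2,2,1,1} = 0
G(16) = mex{3,2,2,2,1} = 0
G(17) = mex{0,3,2,2,2} = 1
G(18) = mex{0,0,3,2,2} = 1
G_B(18) = 1.
Heap C, S = {1, 3}:
G(0) = 0
G(1) = mex{0} = 1
G(2) = mex{1} = 0
G(3) = mex{0,0} = 1
G(4) = mex{1,1} = 0
G(5) = mex{0,0} = 1
G(6) = mex{1,1} = 0
G(7) = mex{0,0} = 1
G(8) = mex{1,1} = 0
G(9) = mex{0,0} = 1
G(10) = mex{1,1} = 0
G_C(10) = 0.
Combined Grundy value = 3 ⊕ 1 ⊕ 0 = 2.
A winning move leaves total XOR = 0, i.e. changes one component's Grundy value g to g ⊕ X where X is the current total.
Heap A: need g' = 3⊕2 = 1. Options: 12−4→G=2, 12−6→G=1, 12−9→G=0. Hits: 1.
Heap B: need g' = 1⊕2 = 3. Options: 18−4→G=0, 18−5→G=0, 18−6→G=3, 18−8→G=2, 18−9→G=2. Hits: 1.
Heap C: need g' = 0⊕2 = 2. Options: 10−1→G=1, 10−3→G=1. Hits: 0.

2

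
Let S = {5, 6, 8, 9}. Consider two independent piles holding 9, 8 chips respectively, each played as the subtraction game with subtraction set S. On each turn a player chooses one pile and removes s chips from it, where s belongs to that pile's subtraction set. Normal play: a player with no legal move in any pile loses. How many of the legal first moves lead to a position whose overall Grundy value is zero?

All piles use S = {5, 6, 8, 9}:
n : 0 1 2 3 4 5 6 7 8 9
G : 0 0 0 0 0 1 1 1 1 1
Pile A: G(9) = 1.
Pile B: G(8) = 1.
Combined Grundy value = 1 ⊕ 1 = 0.
A winning move leaves total XOR = 0, i.e. changes one component's Grundy value g to g ⊕ X where X is the current total.
Pile A: target g' = 1⊕0 = 1, but every legal move changes the Grundy value (mex property), so 0 moves.
Pile B: target g' = 1⊕0 = 1, but every legal move changes the Grundy value (mex property), so 0 moves.

0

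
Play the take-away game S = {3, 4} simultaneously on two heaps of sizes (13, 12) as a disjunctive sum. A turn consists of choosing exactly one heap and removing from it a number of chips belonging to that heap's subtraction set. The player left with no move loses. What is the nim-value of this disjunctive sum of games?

All heaps use S = {3, 4}:
G(0) = 0
G(1) = mex{} = 0
G(2) = mex{} = 0
G(3) = mex{0} = 1
G(4) = mex{0,0} = 1
G(5) = mex{0,0} = 1
G(6) = mex{1,0} = 2
G(7) = mex{1,1} = 0
G(8) = mex{1,1} = 0
G(9) = mex{2,1} = 0
G(10) = mex{0,2} = 1
G(11) = mex{0,0} = 1
G(12) = mex{0,0} = 1
G(13) = mex{1,0} = 2
Heap A: G(13) = 2.
Heap B: G(12) = 1.
Combined Grundy value = 2 ⊕ 1 = 3.

3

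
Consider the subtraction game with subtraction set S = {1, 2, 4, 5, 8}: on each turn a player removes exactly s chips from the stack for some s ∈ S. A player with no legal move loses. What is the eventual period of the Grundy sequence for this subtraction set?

G(0) = 0
G(1) = mex{0} = 1
G(2) = mex{1,0} = 2
G(3) = mex{2,1} = 0
G(4) = mex{0,2,0} = 1
G(5) = mex{1,0,1,0} = 2
G(6) = mex{2,1,2,1} = 0
G(7) = mex{0,2,0,2} = 1
G(8) = mex{1,0,1,0,0} = 2
G(9) = mex{2,1,2,1,1} = 0
G(10) = mex{0,2,0,2,2} = 1
G(11) = mex{1,0,1,0,0} = 2
G(12) = mex{2,1,2,1,1} = 0
G(13) = mex{0,2,0,2,2} = 1
G(14) = mex{1,0,1,0,0} = 2
G(n+3) = G(n) holds for n = 0,…,7 (a full window of length max(S) = 8), so the sequence is purely periodic with period 3.

3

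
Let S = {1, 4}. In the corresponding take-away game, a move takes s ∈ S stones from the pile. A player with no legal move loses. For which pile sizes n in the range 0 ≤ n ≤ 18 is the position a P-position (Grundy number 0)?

G(0) = 0
G(1) = mex{0} = 1
G(2) = mex{1} = 0
G(3) = mex{0} = 1
G(4) = mex{1,0} = 2
G(5) = mex{2,1} = 0
G(6) = mex{0,0} = 1
G(7) = mex{1,1} = 0
G(8) = mex{0,2} = 1
G(9) = mex{1,0} = 2
G(10) = mex{2,1} = 0
G(11) = mex{0,0} = 1
G(12) = mex{1,1} = 0
G(13) = mex{0,2} = 1
G(14) = mex{1,0} = 2
G(15) = mex{2,1} = 0
G(16) = mex{0,0} = 1
G(17) = mex{1,1} = 0
G(18) = mex{0,2} = 1
P-positions are exactly the n with G(n) = 0.

0, 2, 5, 7, 10, 12, 15, 17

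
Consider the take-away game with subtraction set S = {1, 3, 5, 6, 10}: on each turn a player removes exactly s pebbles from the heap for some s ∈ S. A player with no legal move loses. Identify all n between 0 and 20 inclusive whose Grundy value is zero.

0, 2, 4, 11, 13, 15

n :  0  1  2  3  4  5  6  7  8  9 10 11 12 13 14 15 16 17 18 19 20
G :  0  1  0  1  0  1  2  3  2  3  2  0  1  0  1  0  1  2  3  2  3
P-positions are exactly the n with G(n) = 0.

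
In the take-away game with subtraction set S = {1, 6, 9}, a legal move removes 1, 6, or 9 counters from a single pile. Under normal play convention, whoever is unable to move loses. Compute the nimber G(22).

n :  0  1  2  3  4  5  6  7  8  9 10 11 12 13 14 15 16 17 18 19 20 21 22
G :  0  1  0  1  0  1  2  0  1  2  3  2  0  1  0  1  2  0  1  0  1  2  0

0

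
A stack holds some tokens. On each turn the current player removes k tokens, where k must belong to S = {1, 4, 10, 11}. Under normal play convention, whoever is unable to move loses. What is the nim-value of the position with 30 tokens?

G(0) = 0
G(1) = mex{0} = 1
G(2) = mex{1} = 0
G(3) = mex{0} = 1
G(4) = mex{1,0} = 2
G(5) = mex{2,1} = 0
G(6) = mex{0,0} = 1
G(7) = mex{1,1} = 0
G(8) = mex{0,2} = 1
G(9) = mex{1,0} = 2
G(10) = mex{2,1,0} = 3
G(11) = mex{3,0,1,0} = 2
G(12) = mex{2,1,0,1} = 3
G(13) = mex{3,2,1,0} = 4
G(14) = mex{4,3,2,1} = 0
G(15) = mex{0,2,0,2} = 1
G(16) = mex{1,3,1,0} = 2
G(17) = mex{2,4,0,1} = 3
G(18) = mex{3,0,1,0} = 2
G(19) = mex{2,1,2,1} = 0
G(20) = mex{0,2,3,2} = 1
G(21) = mex{1,3,2,3} = 0
G(22) = mex{0,2,3,2} = 1
G(23) = mex{1,0,4,3} = 2
G(24) = mex{2,1,0,4} = 3
G(25) = mex{3,0,1,0} = 2
G(26) = mex{2,1,2,1} = 0
G(27) = mex{0,2,3,2} = 1
G(28) = mex{1,3,2,3} = 0
G(29) = mex{0,2,0,2} = 1
G(30) = mex{1,0,1,0} = 2

2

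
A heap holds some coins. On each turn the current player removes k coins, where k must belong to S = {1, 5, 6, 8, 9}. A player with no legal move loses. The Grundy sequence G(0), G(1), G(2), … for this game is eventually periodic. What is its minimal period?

14

G(0) = 0
G(1) = mex{0} = 1
G(2) = mex{1} = 0
G(3) = mex{0} = 1
G(4) = mex{1} = 0
G(5) = mex{0,0} = 1
G(6) = mex{1,1,0} = 2
G(7) = mex{2,0,1} = 3
G(8) = mex{3,1,0,0} = 2
G(9) = mex{2,0,1,1,0} = 3
G(10) = mex{3,1,0,0,1} = 2
G(11) = mex{2,2,1,1,0} = 3
G(12) = mex{3,3,2,0,1} = 4
G(13) = mex{4,2,3,1,0} = 5
G(14) = mex{5,3,2,2,1} = 0
G(15) = mex{0,2,3,3,2} = 1
G(16) = mex{1,3,2,2,3} = 0
G(17) = mex{0,4,3,3,2} = 1
G(18) = mex{1,5,4,2,3} = 0
G(19) = mex{0,0,5,3,2} = 1
G(20) = mex{1,1,0,4,3} = 2
G(21) = mex{2,0,1,5,4} = 3
G(22) = mex{3,1,0,0,5} = 2
G(23) = mex{2,0,1,1,0} = 3
G(24) = mex{3,1,0,0,1} = 2
G(25) = mex{2,2,1,1,0} = 3
G(26) = mex{3,3,2,0,1} = 4
G(27) = mex{4,2,3,1,0} = 5
G(28) = mex{5,3,2,2,1} = 0
G(29) = mex{0,2,3,3,2} = 1
G(n+14) = G(n) holds for n = 0,…,8 (a full window of length max(S) = 9), so the sequence is purely periodic with period 14.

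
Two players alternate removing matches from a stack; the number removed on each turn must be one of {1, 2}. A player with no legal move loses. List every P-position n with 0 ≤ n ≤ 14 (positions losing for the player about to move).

0, 3, 6, 9, 12

n :  0  1  2  3  4  5  6  7  8  9 10 11 12 13 14
G :  0  1  2  0  1  2  0  1  2  0  1  2  0  1  2
P-positions are exactly the n with G(n) = 0.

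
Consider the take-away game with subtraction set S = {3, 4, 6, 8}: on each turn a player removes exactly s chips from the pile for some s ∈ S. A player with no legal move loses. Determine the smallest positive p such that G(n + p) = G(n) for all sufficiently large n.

n :  0  1  2  3  4  5  6  7  8  9 10 11 12 13 14 15 16 17 18 19 20 21 22 23
G :  0  0  0  1  1  1  2  2  2  3  3  0  0  0  1  1  1  2  2  2  3  3  0  0
G(n+11) = G(n) holds for n = 0,…,7 (a full window of length max(S) = 8), so the sequence is purely periodic with period 11.

11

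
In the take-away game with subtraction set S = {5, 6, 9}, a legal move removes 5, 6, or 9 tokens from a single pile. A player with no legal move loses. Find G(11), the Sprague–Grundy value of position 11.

n :  0  1  2  3  4  5  6  7  8  9 10 11
G :  0  0  0  0  0  1  1  1  1  1  2  2

2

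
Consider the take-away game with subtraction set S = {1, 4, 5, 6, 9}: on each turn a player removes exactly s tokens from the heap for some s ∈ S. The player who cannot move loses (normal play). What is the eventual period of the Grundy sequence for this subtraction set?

n :  0  1  2  3  4  5  6  7  8  9 10 11 12 13 14 15 16 17 18 19 20 21
G :  0  1  0  1  2  3  2  3  4  5  0  1  0  1  2  3  2  3  4  5  0  1
G(n+10) = G(n) holds for n = 0,…,8 (a full window of length max(S) = 9), so the sequence is purely periodic with period 10.

10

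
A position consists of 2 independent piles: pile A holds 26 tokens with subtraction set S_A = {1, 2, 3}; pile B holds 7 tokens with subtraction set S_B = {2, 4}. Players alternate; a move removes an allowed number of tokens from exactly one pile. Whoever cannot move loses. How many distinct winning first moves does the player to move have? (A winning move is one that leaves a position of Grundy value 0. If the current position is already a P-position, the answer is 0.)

2

Pile A, S = {1, 2, 3}:
n :  0  1  2  3  4  5  6  7  8  9 10 11 12 13 14 15 16 17 18 19 20 21 22 23 24 25 26
G :  0  1  2  3  0  1  2  3  0  1  2  3  0  1  2  3  0  1  2  3  0  1  2  3  0  1  2
G_A(26) = 2.
Pile B, S = {2, 4}:
n : 0 1 2 3 4 5 6 7
G : 0 0 1 1 2 2 0 0
G_B(7) = 0.
Combined Grundy value = 2 ⊕ 0 = 2.
A winning move leaves total XOR = 0, i.e. changes one component's Grundy value g to g ⊕ X where X is the current total.
Pile A: need g' = 2⊕2 = 0. Options: 26−1→G=1, 26−2→G=0, 26−3→G=3. Hits: 1.
Pile B: need g' = 0⊕2 = 2. Options: 7−2→G=2, 7−4→G=1. Hits: 1.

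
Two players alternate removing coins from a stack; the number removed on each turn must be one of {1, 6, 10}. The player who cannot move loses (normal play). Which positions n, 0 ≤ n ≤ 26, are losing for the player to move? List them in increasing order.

0, 2, 4, 7, 9, 11, 16, 18, 20, 23, 25

G(0) = 0
G(1) = mex{0} = 1
G(2) = mex{1} = 0
G(3) = mex{0} = 1
G(4) = mex{1} = 0
G(5) = mex{0} = 1
G(6) = mex{1,0} = 2
G(7) = mex{2,1} = 0
G(8) = mex{0,0} = 1
G(9) = mex{1,1} = 0
G(10) = mex{0,0,0} = 1
G(11) = mex{1,1,1} = 0
G(12) = mex{0,2,0} = 1
G(13) = mex{1,0,1} = 2
G(14) = mex{2,1,0} = 3
G(15) = mex{3,0,1} = 2
G(16) = mex{2,1,2} = 0
G(17) = mex{0,0,0} = 1
G(18) = mex{1,1,1} = 0
G(19) = mex{0,2,0} = 1
G(20) = mex{1,3,1} = 0
G(21) = mex{0,2,0} = 1
G(22) = mex{1,0,1} = 2
G(23) = mex{2,1,2} = 0
G(24) = mex{0,0,3} = 1
G(25) = mex{1,1,2} = 0
G(26) = mex{0,0,0} = 1
P-positions are exactly the n with G(n) = 0.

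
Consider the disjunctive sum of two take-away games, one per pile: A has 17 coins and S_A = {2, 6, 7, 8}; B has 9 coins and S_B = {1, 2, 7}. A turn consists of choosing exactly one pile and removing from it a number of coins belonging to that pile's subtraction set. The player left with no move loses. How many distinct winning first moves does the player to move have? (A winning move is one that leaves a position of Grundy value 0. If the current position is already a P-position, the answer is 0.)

2

Pile A, S = {2, 6, 7, 8}:
n :  0  1  2  3  4  5  6  7  8  9 10 11 12 13 14 15 16 17
G :  0  0  1  1  0  0  1  1  2  2  3  3  2  2  0  0  1  1
G_A(17) = 1.
Pile B, S = {1, 2, 7}:
n : 0 1 2 3 4 5 6 7 8 9
G : 0 1 2 0 1 2 0 1 2 0
G_B(9) = 0.
Combined Grundy value = 1 ⊕ 0 = 1.
A winning move leaves total XOR = 0, i.e. changes one component's Grundy value g to g ⊕ X where X is the current total.
Pile A: need g' = 1⊕1 = 0. Options: 17−2→G=0, 17−6→G=3, 17−7→G=3, 17−8→G=2. Hits: 1.
Pile B: need g' = 0⊕1 = 1. Options: 9−1→G=2, 9−2→G=1, 9−7→G=2. Hits: 1.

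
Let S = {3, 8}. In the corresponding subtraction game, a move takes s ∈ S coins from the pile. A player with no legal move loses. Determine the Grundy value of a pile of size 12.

0

n :  0  1  2  3  4  5  6  7  8  9 10 11 12
G :  0  0  0  1  1  1  0  0  2  1  1  0  0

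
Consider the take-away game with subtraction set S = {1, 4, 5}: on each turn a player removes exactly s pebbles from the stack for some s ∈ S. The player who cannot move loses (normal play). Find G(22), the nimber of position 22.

2

n :  0  1  2  3  4  5  6  7  8  9 10 11 12 13 14 15 16 17 18 19 20 21 22
G :  0  1  0  1  2  3  2  3  0  1  0  1  2  3  2  3  0  1  0  1  2  3  2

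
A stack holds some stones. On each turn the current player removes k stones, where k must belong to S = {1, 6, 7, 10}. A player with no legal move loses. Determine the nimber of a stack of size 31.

G(0) = 0
G(1) = mex{0} = 1
G(2) = mex{1} = 0
G(3) = mex{0} = 1
G(4) = mex{1} = 0
G(5) = mex{0} = 1
G(6) = mex{1,0} = 2
G(7) = mex{2,1,0} = 3
G(8) = mex{3,0,1} = 2
G(9) = mex{2,1,0} = 3
G(10) = mex{3,0,1,0} = 2
G(11) = mex{2,1,0,1} = 3
G(12) = mex{3,2,1,0} = 4
G(13) = mex{4,3,2,1} = 0
G(14) = mex{0,2,3,0} = 1
G(15) = mex{1,3,2,1} = 0
G(16) = mex{0,2,3,2} = 1
G(17) = mex{1,3,2,3} = 0
G(18) = mex{0,4,3,2} = 1
G(19) = mex{1,0,4,3} = 2
G(20) = mex{2,1,0,2} = 3
G(21) = mex{3,0,1,3} = 2
G(22) = mex{2,1,0,4} = 3
G(23) = mex{3,0,1,0} = 2
G(24) = mex{2,1,0,1} = 3
G(25) = mex{3,2,1,0} = 4
G(26) = mex{4,3,2,1} = 0
G(27) = mex{0,2,3,0} = 1
G(28) = mex{1,3,2,1} = 0
G(29) = mex{0,2,3,2} = 1
G(30) = mex{1,3,2,3} = 0
G(31) = mex{0,4,3,2} = 1

1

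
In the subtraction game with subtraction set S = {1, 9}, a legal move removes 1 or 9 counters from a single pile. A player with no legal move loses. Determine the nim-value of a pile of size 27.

n :  0  1  2  3  4  5  6  7  8  9 10 11 12 13 14 15 16 17 18 19 20 21 22 23 24 25 26 27
G :  0  1  0  1  0  1  0  1  0  1  0  1  0  1  0  1  0  1  0  1  0  1  0  1  0  1  0  1

1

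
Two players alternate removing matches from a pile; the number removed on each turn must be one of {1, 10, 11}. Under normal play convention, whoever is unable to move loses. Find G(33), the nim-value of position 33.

3

n :  0  1  2  3  4  5  6  7  8  9 10 11 12 13 14 15 16 17 18 19 20 21 22 23 24 25 26 27 28 29 30 31 32 33
G :  0  1  0  1  0  1  0  1  0  1  2  3  2  3  2  3  2  3  2  3  0  1  0  1  0  1  0  1  0  1  2  3  2  3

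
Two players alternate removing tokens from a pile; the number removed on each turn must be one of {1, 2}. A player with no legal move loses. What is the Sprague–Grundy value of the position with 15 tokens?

n :  0  1  2  3  4  5  6  7  8  9 10 11 12 13 14 15
G :  0  1  2  0  1  2  0  1  2  0  1  2  0  1  2  0

0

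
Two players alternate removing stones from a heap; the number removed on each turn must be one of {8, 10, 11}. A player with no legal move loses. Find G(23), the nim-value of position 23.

0

G(0) = 0
G(1) = mex{} = 0
G(2) = mex{} = 0
G(3) = mex{} = 0
G(4) = mex{} = 0
G(5) = mex{} = 0
G(6) = mex{} = 0
G(7) = mex{} = 0
G(8) = mex{0} = 1
G(9) = mex{0} = 1
G(10) = mex{0,0} = 1
G(11) = mex{0,0,0} = 1
G(12) = mex{0,0,0} = 1
G(13) = mex{0,0,0} = 1
G(14) = mex{0,0,0} = 1
G(15) = mex{0,0,0} = 1
G(16) = mex{1,0,0} = 2
G(17) = mex{1,0,0} = 2
G(18) = mex{1,1,0} = 2
G(19) = mex{1,1,1} = 0
G(20) = mex{1,1,1} = 0
G(21) = mex{1,1,1} = 0
G(22) = mex{1,1,1} = 0
G(23) = mex{1,1,1} = 0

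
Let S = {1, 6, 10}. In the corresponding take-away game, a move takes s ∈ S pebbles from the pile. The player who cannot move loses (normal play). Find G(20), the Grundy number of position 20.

n :  0  1  2  3  4  5  6  7  8  9 10 11 12 13 14 15 16 17 18 19 20
G :  0  1  0  1  0  1  2  0  1  0  1  0  1  2  3  2  0  1  0  1  0

0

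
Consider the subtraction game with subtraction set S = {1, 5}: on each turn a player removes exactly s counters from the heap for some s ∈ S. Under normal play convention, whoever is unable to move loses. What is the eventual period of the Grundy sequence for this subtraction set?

2

n :  0  1  2  3  4  5  6  7  8  9 10 11 12 13 14
G :  0  1  0  1  0  1  0  1  0  1  0  1  0  1  0
G(n+2) = G(n) holds for n = 0,…,4 (a full window of length max(S) = 5), so the sequence is purely periodic with period 2.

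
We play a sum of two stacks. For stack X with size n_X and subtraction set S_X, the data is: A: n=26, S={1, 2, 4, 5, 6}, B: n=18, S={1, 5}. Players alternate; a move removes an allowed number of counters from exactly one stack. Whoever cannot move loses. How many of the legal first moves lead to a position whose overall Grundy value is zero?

1

Stack A, S = {1, 2, 4, 5, 6}:
G(0) = 0
G(1) = mex{0} = 1
G(2) = mex{1,0} = 2
G(3) = mex{2,1} = 0
G(4) = mex{0,2,0} = 1
G(5) = mex{1,0,1,0} = 2
G(6) = mex{2,1,2,1,0} = 3
G(7) = mex{3,2,0,2,1} = 4
G(8) = mex{4,3,1,0,2} = 5
G(9) = mex{5,4,2,1,0} = 3
G(10) = mex{3,5,3,2,1} = 0
G(11) = mex{0,3,4,3,2} = 1
G(12) = mex{1,0,5,4,3} = 2
G(13) = mex{2,1,3,5,4} = 0
G(14) = mex{0,2,0,3,5} = 1
G(15) = mex{1,0,1,0,3} = 2
G(16) = mex{2,1,2,1,0} = 3
G(17) = mex{3,2,0,2,1} = 4
G(18) = mex{4,3,1,0,2} = 5
G(19) = mex{5,4,2,1,0} = 3
G(20) = mex{3,5,3,2,1} = 0
G(21) = mex{0,3,4,3,2} = 1
G(22) = mex{1,0,5,4,3} = 2
G(23) = mex{2,1,3,5,4} = 0
G(24) = mex{0,2,0,3,5} = 1
G(25) = mex{1,0,1,0,3} = 2
G(26) = mex{2,1,2,1,0} = 3
G_A(26) = 3.
Stack B, S = {1, 5}:
G(0) = 0
G(1) = mex{0} = 1
G(2) = mex{1} = 0
G(3) = mex{0} = 1
G(4) = mex{1} = 0
G(5) = mex{0,0} = 1
G(6) = mex{1,1} = 0
G(7) = mex{0,0} = 1
G(8) = mex{1,1} = 0
G(9) = mex{0,0} = 1
G(10) = mex{1,1} = 0
G(11) = mex{0,0} = 1
G(12) = mex{1,1} = 0
G(13) = mex{0,0} = 1
G(14) = mex{1,1} = 0
G(15) = mex{0,0} = 1
G(16) = mex{1,1} = 0
G(17) = mex{0,0} = 1
G(18) = mex{1,1} = 0
G_B(18) = 0.
Combined Grundy value = 3 ⊕ 0 = 3.
A winning move leaves total XOR = 0, i.e. changes one component's Grundy value g to g ⊕ X where X is the current total.
Stack A: need g' = 3⊕3 = 0. Options: 26−1→G=2, 26−2→G=1, 26−4→G=2, 26−5→G=1, 26−6→G=0. Hits: 1.
Stack B: need g' = 0⊕3 = 3. Options: 18−1→G=1, 18−5→G=1. Hits: 0.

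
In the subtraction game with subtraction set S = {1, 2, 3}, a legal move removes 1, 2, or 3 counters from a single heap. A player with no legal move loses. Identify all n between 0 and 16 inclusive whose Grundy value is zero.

0, 4, 8, 12, 16

n :  0  1  2  3  4  5  6  7  8  9 10 11 12 13 14 15 16
G :  0  1  2  3  0  1  2  3  0  1  2  3  0  1  2  3  0
P-positions are exactly the n with G(n) = 0.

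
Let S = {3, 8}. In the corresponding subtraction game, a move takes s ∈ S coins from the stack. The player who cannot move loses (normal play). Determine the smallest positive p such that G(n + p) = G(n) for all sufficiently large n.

11

n :  0  1  2  3  4  5  6  7  8  9 10 11 12 13 14 15 16 17 18 19 20 21 22 23
G :  0  0  0  1  1  1  0  0  2  1  1  0  0  0  1  1  1  0  0  2  1  1  0  0
G(n+11) = G(n) holds for n = 0,…,7 (a full window of length max(S) = 8), so the sequence is purely periodic with period 11.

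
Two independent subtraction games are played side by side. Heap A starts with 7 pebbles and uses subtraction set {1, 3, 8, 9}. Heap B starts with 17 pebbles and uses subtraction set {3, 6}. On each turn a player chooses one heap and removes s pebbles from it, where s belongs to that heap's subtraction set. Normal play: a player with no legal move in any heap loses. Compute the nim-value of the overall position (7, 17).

3

Heap A, S = {1, 3, 8, 9}:
G(0) = 0
G(1) = mex{0} = 1
G(2) = mex{1} = 0
G(3) = mex{0,0} = 1
G(4) = mex{1,1} = 0
G(5) = mex{0,0} = 1
G(6) = mex{1,1} = 0
G(7) = mex{0,0} = 1
G_A(7) = 1.
Heap B, S = {3, 6}:
G(0) = 0
G(1) = mex{} = 0
G(2) = mex{} = 0
G(3) = mex{0} = 1
G(4) = mex{0} = 1
G(5) = mex{0} = 1
G(6) = mex{1,0} = 2
G(7) = mex{1,0} = 2
G(8) = mex{1,0} = 2
G(9) = mex{2,1} = 0
G(10) = mex{2,1} = 0
G(11) = mex{2,1} = 0
G(12) = mex{0,2} = 1
G(13) = mex{0,2} = 1
G(14) = mex{0,2} = 1
G(15) = mex{1,0} = 2
G(16) = mex{1,0} = 2
G(17) = mex{1,0} = 2
G_B(17) = 2.
Combined Grundy value = 1 ⊕ 2 = 3.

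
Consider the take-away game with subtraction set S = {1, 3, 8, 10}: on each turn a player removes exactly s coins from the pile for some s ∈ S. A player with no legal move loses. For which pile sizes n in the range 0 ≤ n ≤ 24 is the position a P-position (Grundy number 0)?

n :  0  1  2  3  4  5  6  7  8  9 10 11 12 13 14 15 16 17 18 19 20 21 22 23 24
G :  0  1  0  1  0  1  0  1  2  3  2  0  1  0  1  0  1  0  1  2  3  2  0  1  0
P-positions are exactly the n with G(n) = 0.

0, 2, 4, 6, 11, 13, 15, 17, 22, 24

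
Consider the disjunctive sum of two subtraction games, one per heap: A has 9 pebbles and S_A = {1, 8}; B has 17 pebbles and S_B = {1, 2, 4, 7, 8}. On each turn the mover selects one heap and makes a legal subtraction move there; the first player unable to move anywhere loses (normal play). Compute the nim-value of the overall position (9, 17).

2

Heap A, S = {1, 8}:
n : 0 1 2 3 4 5 6 7 8 9
G : 0 1 0 1 0 1 0 1 2 0
G_A(9) = 0.
Heap B, S = {1, 2, 4, 7, 8}:
G(0) = 0
G(1) = mex{0} = 1
G(2) = mex{1,0} = 2
G(3) = mex{2,1} = 0
G(4) = mex{0,2,0} = 1
G(5) = mex{1,0,1} = 2
G(6) = mex{2,1,2} = 0
G(7) = mex{0,2,0,0} = 1
G(8) = mex{1,0,1,1,0} = 2
G(9) = mex{2,1,2,2,1} = 0
G(10) = mex{0,2,0,0,2} = 1
G(11) = mex{1,0,1,1,0} = 2
G(12) = mex{2,1,2,2,1} = 0
G(13) = mex{0,2,0,0,2} = 1
G(14) = mex{1,0,1,1,0} = 2
G(15) = mex{2,1,2,2,1} = 0
G(16) = mex{0,2,0,0,2} = 1
G(17) = mex{1,0,1,1,0} = 2
G_B(17) = 2.
Combined Grundy value = 0 ⊕ 2 = 2.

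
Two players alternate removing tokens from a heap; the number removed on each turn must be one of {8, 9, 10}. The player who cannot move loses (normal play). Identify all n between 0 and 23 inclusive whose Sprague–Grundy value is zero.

n :  0  1  2  3  4  5  6  7  8  9 10 11 12 13 14 15 16 17 18 19 20 21 22 23
G :  0  0  0  0  0  0  0  0  1  1  1  1  1  1  1  1  2  2  0  0  0  0  0  0
P-positions are exactly the n with G(n) = 0.

0, 1, 2, 3, 4, 5, 6, 7, 18, 19, 20, 21, 22, 23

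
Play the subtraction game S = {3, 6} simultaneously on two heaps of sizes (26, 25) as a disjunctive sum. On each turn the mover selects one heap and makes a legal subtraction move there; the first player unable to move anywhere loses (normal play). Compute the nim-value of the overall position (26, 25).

All heaps use S = {3, 6}:
n :  0  1  2  3  4  5  6  7  8  9 10 11 12 13 14 15 16 17 18 19 20 21 22 23 24 25 26
G :  0  0  0  1  1  1  2  2  2  0  0  0  1  1  1  2  2  2  0  0  0  1  1  1  2  2  2
Heap A: G(26) = 2.
Heap B: G(25) = 2.
Combined Grundy value = 2 ⊕ 2 = 0.

0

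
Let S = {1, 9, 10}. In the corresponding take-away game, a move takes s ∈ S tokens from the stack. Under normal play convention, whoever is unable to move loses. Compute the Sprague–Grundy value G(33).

n :  0  1  2  3  4  5  6  7  8  9 10 11 12 13 14 15 16 17 18 19 20 21 22 23 24 25 26 27 28 29 30 31 32 33
G :  0  1  0  1  0  1  0  1  0  1  2  3  2  3  2  3  2  3  2  0  1  0  1  0  1  0  1  0  1  2  3  2  3  2

2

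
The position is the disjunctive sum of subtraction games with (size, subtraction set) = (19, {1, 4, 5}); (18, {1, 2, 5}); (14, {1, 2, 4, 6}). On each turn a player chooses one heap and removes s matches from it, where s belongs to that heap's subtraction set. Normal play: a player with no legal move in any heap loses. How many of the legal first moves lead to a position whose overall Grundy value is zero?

Heap A, S = {1, 4, 5}:
G(0) = 0
G(1) = mex{0} = 1
G(2) = mex{1} = 0
G(3) = mex{0} = 1
G(4) = mex{1,0} = 2
G(5) = mex{2,1,0} = 3
G(6) = mex{3,0,1} = 2
G(7) = mex{2,1,0} = 3
G(8) = mex{3,2,1} = 0
G(9) = mex{0,3,2} = 1
G(10) = mex{1,2,3} = 0
G(11) = mex{0,3,2} = 1
G(12) = mex{1,0,3} = 2
G(13) = mex{2,1,0} = 3
G(14) = mex{3,0,1} = 2
G(15) = mex{2,1,0} = 3
G(16) = mex{3,2,1} = 0
G(17) = mex{0,3,2} = 1
G(18) = mex{1,2,3} = 0
G(19) = mex{0,3,2} = 1
G_A(19) = 1.
Heap B, S = {1, 2, 5}:
G(0) = 0
G(1) = mex{0} = 1
G(2) = mex{1,0} = 2
G(3) = mex{2,1} = 0
G(4) = mex{0,2} = 1
G(5) = mex{1,0,0} = 2
G(6) = mex{2,1,1} = 0
G(7) = mex{0,2,2} = 1
G(8) = mex{1,0,0} = 2
G(9) = mex{2,1,1} = 0
G(10) = mex{0,2,2} = 1
G(11) = mex{1,0,0} = 2
G(12) = mex{2,1,1} = 0
G(13) = mex{0,2,2} = 1
G(14) = mex{1,0,0} = 2
G(15) = mex{2,1,1} = 0
G(16) = mex{0,2,2} = 1
G(17) = mex{1,0,0} = 2
G(18) = mex{2,1,1} = 0
G_B(18) = 0.
Heap C, S = {1, 2, 4, 6}:
n :  0  1  2  3  4  5  6  7  8  9 10 11 12 13 14
G :  0  1  2  0  1  2  3  4  0  1  2  0  1  2  3
G_C(14) = 3.
Combined Grundy value = 1 ⊕ 0 ⊕ 3 = 2.
A winning move leaves total XOR = 0, i.e. changes one component's Grundy value g to g ⊕ X where X is the current total.
Heap A: need g' = 1⊕2 = 3. Options: 19−1→G=0, 19−4→G=3, 19−5→G=2. Hits: 1.
Heap B: need g' = 0⊕2 = 2. Options: 18−1→G=2, 18−2→G=1, 18−5→G=1. Hits: 1.
Heap C: need g' = 3⊕2 = 1. Options: 14−1→G=2, 14−2→G=1, 14−4→G=2, 14−6→G=0. Hits: 1.

3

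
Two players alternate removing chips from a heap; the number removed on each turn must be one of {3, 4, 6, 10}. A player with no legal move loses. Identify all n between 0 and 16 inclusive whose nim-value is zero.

G(0) = 0
G(1) = mex{} = 0
G(2) = mex{} = 0
G(3) = mex{0} = 1
G(4) = mex{0,0} = 1
G(5) = mex{0,0} = 1
G(6) = mex{1,0,0} = 2
G(7) = mex{1,1,0} = 2
G(8) = mex{1,1,0} = 2
G(9) = mex{2,1,1} = 0
G(10) = mex{2,2,1,0} = 3
G(11) = mex{2,2,1,0} = 3
G(12) = mex{0,2,2,0} = 1
G(13) = mex{3,0,2,1} = 4
G(14) = mex{3,3,2,1} = 0
G(15) = mex{1,3,0,1} = 2
G(16) = mex{4,1,3,2} = 0
P-positions are exactly the n with G(n) = 0.

0, 1, 2, 9, 14, 16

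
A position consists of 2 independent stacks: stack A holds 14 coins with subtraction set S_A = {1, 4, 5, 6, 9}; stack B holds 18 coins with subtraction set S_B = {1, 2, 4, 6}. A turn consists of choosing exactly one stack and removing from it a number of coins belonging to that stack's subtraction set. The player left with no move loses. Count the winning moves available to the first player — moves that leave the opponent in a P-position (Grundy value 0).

0

Stack A, S = {1, 4, 5, 6, 9}:
n :  0  1  2  3  4  5  6  7  8  9 10 11 12 13 14
G :  0  1  0  1  2  3  2  3  4  5  0  1  0  1  2
G_A(14) = 2.
Stack B, S = {1, 2, 4, 6}:
G(0) = 0
G(1) = mex{0} = 1
G(2) = mex{1,0} = 2
G(3) = mex{2,1} = 0
G(4) = mex{0,2,0} = 1
G(5) = mex{1,0,1} = 2
G(6) = mex{2,1,2,0} = 3
G(7) = mex{3,2,0,1} = 4
G(8) = mex{4,3,1,2} = 0
G(9) = mex{0,4,2,0} = 1
G(10) = mex{1,0,3,1} = 2
G(11) = mex{2,1,4,2} = 0
G(12) = mex{0,2,0,3} = 1
G(13) = mex{1,0,1,4} = 2
G(14) = mex{2,1,2,0} = 3
G(15) = mex{3,2,0,1} = 4
G(16) = mex{4,3,1,2} = 0
G(17) = mex{0,4,2,0} = 1
G(18) = mex{1,0,3,1} = 2
G_B(18) = 2.
Combined Grundy value = 2 ⊕ 2 = 0.
A winning move leaves total XOR = 0, i.e. changes one component's Grundy value g to g ⊕ X where X is the current total.
Stack A: target g' = 2⊕0 = 2, but every legal move changes the Grundy value (mex property), so 0 moves.
Stack B: target g' = 2⊕0 = 2, but every legal move changes the Grundy value (mex property), so 0 moves.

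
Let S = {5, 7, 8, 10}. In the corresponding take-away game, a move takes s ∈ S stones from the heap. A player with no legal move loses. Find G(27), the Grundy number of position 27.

n :  0  1  2  3  4  5  6  7  8  9 10 11 12 13 14 15 16 17 18 19 20 21 22 23 24 25 26 27
G :  0  0  0  0  0  1  1  1  1  1  2  2  2  2  2  0  0  0  0  0  1  1  1  1  1  2  2  2

2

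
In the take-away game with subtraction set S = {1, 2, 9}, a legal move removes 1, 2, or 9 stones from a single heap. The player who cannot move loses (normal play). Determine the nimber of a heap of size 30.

0

n :  0  1  2  3  4  5  6  7  8  9 10 11 12 13 14 15 16 17 18 19 20 21 22 23 24 25 26 27 28 29 30
G :  0  1  2  0  1  2  0  1  2  3  0  1  2  0  1  2  0  1  2  3  0  1  2  0  1  2  0  1  2  3  0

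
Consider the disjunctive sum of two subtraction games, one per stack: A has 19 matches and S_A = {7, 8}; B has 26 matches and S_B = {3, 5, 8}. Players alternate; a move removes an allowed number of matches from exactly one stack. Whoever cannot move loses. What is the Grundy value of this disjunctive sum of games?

Stack A, S = {7, 8}:
n :  0  1  2  3  4  5  6  7  8  9 10 11 12 13 14 15 16 17 18 19
G :  0  0  0  0  0  0  0  1  1  1  1  1  1  1  2  0  0  0  0  0
G_A(19) = 0.
Stack B, S = {3, 5, 8}:
G(0) = 0
G(1) = mex{} = 0
G(2) = mex{} = 0
G(3) = mex{0} = 1
G(4) = mex{0} = 1
G(5) = mex{0,0} = 1
G(6) = mex{1,0} = 2
G(7) = mex{1,0} = 2
G(8) = mex{1,1,0} = 2
G(9) = mex{2,1,0} = 3
G(10) = mex{2,1,0} = 3
G(11) = mex{2,2,1} = 0
G(12) = mex{3,2,1} = 0
G(13) = mex{3,2,1} = 0
G(14) = mex{0,3,2} = 1
G(15) = mex{0,3,2} = 1
G(16) = mex{0,0,2} = 1
G(17) = mex{1,0,3} = 2
G(18) = mex{1,0,3} = 2
G(19) = mex{1,1,0} = 2
G(20) = mex{2,1,0} = 3
G(21) = mex{2,1,0} = 3
G(22) = mex{2,2,1} = 0
G(23) = mex{3,2,1} = 0
G(24) = mex{3,2,1} = 0
G(25) = mex{0,3,2} = 1
G(26) = mex{0,3,2} = 1
G_B(26) = 1.
Combined Grundy value = 0 ⊕ 1 = 1.

1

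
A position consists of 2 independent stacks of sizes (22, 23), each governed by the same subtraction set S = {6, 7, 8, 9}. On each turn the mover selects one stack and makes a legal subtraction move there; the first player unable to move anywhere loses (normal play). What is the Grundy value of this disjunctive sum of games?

0

All stacks use S = {6, 7, 8, 9}:
G(0) = 0
G(1) = mex{} = 0
G(2) = mex{} = 0
G(3) = mex{} = 0
G(4) = mex{} = 0
G(5) = mex{} = 0
G(6) = mex{0} = 1
G(7) = mex{0,0} = 1
G(8) = mex{0,0,0} = 1
G(9) = mex{0,0,0,0} = 1
G(10) = mex{0,0,0,0} = 1
G(11) = mex{0,0,0,0} = 1
G(12) = mex{1,0,0,0} = 2
G(13) = mex{1,1,0,0} = 2
G(14) = mex{1,1,1,0} = 2
G(15) = mex{1,1,1,1} = 0
G(16) = mex{1,1,1,1} = 0
G(17) = mex{1,1,1,1} = 0
G(18) = mex{2,1,1,1} = 0
G(19) = mex{2,2,1,1} = 0
G(20) = mex{2,2,2,1} = 0
G(21) = mex{0,2,2,2} = 1
G(22) = mex{0,0,2,2} = 1
G(23) = mex{0,0,0,2} = 1
Stack A: G(22) = 1.
Stack B: G(23) = 1.
Combined Grundy value = 1 ⊕ 1 = 0.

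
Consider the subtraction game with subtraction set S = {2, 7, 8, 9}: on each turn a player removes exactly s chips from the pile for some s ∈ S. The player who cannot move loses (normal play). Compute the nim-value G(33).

1

n :  0  1  2  3  4  5  6  7  8  9 10 11 12 13 14 15 16 17 18 19 20 21 22 23 24 25 26 27 28 29 30 31 32 33
G :  0  0  1  1  0  0  1  1  2  2  3  3  2  2  3  0  0  1  1  0  0  1  1  2  2  3  3  2  2  3  0  0  1  1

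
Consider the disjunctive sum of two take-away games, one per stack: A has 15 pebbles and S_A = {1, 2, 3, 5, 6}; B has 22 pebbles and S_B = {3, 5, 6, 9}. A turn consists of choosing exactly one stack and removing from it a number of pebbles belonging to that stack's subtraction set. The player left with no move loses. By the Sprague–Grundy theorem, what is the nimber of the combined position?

Stack A, S = {1, 2, 3, 5, 6}:
G(0) = 0
G(1) = mex{0} = 1
G(2) = mex{1,0} = 2
G(3) = mex{2,1,0} = 3
G(4) = mex{3,2,1} = 0
G(5) = mex{0,3,2,0} = 1
G(6) = mex{1,0,3,1,0} = 2
G(7) = mex{2,1,0,2,1} = 3
G(8) = mex{3,2,1,3,2} = 0
G(9) = mex{0,3,2,0,3} = 1
G(10) = mex{1,0,3,1,0} = 2
G(11) = mex{2,1,0,2,1} = 3
G(12) = mex{3,2,1,3,2} = 0
G(13) = mex{0,3,2,0,3} = 1
G(14) = mex{1,0,3,1,0} = 2
G(15) = mex{2,1,0,2,1} = 3
G_A(15) = 3.
Stack B, S = {3, 5, 6, 9}:
n :  0  1  2  3  4  5  6  7  8  9 10 11 12 13 14 15 16 17 18 19 20 21 22
G :  0  0  0  1  1  1  2  2  2  3  3  3  0  0  0  1  1  1  2  2  2  3  3
G_B(22) = 3.
Combined Grundy value = 3 ⊕ 3 = 0.

0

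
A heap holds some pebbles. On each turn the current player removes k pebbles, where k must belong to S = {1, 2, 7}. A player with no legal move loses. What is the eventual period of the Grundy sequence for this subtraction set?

n :  0  1  2  3  4  5  6  7  8  9 10 11 12 13 14
G :  0  1  2  0  1  2  0  1  2  0  1  2  0  1  2
G(n+3) = G(n) holds for n = 0,…,6 (a full window of length max(S) = 7), so the sequence is purely periodic with period 3.

3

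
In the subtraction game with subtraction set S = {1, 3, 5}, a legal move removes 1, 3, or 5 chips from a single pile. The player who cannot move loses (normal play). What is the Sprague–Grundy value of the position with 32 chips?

G(0) = 0
G(1) = mex{0} = 1
G(2) = mex{1} = 0
G(3) = mex{0,0} = 1
G(4) = mex{1,1} = 0
G(5) = mex{0,0,0} = 1
G(6) = mex{1,1,1} = 0
G(7) = mex{0,0,0} = 1
G(8) = mex{1,1,1} = 0
G(9) = mex{0,0,0} = 1
G(10) = mex{1,1,1} = 0
G(11) = mex{0,0,0} = 1
G(12) = mex{1,1,1} = 0
G(13) = mex{0,0,0} = 1
G(14) = mex{1,1,1} = 0
G(15) = mex{0,0,0} = 1
G(16) = mex{1,1,1} = 0
G(17) = mex{0,0,0} = 1
G(18) = mex{1,1,1} = 0
G(19) = mex{0,0,0} = 1
G(20) = mex{1,1,1} = 0
G(21) = mex{0,0,0} = 1
G(22) = mex{1,1,1} = 0
G(23) = mex{0,0,0} = 1
G(24) = mex{1,1,1} = 0
G(25) = mex{0,0,0} = 1
G(26) = mex{1,1,1} = 0
G(27) = mex{0,0,0} = 1
G(28) = mex{1,1,1} = 0
G(29) = mex{0,0,0} = 1
G(30) = mex{1,1,1} = 0
G(31) = mex{0,0,0} = 1
G(32) = mex{1,1,1} = 0

0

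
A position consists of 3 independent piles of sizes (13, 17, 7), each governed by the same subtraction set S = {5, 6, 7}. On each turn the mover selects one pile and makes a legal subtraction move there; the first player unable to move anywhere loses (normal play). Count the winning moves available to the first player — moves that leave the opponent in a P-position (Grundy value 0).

0

All piles use S = {5, 6, 7}:
n :  0  1  2  3  4  5  6  7  8  9 10 11 12 13 14 15 16 17
G :  0  0  0  0  0  1  1  1  1  1  2  2  0  0  0  0  0  1
Pile A: G(13) = 0.
Pile B: G(17) = 1.
Pile C: G(7) = 1.
Combined Grundy value = 0 ⊕ 1 ⊕ 1 = 0.
A winning move leaves total XOR = 0, i.e. changes one component's Grundy value g to g ⊕ X where X is the current total.
Pile A: target g' = 0⊕0 = 0, but every legal move changes the Grundy value (mex property), so 0 moves.
Pile B: target g' = 1⊕0 = 1, but every legal move changes the Grundy value (mex property), so 0 moves.
Pile C: target g' = 1⊕0 = 1, but every legal move changes the Grundy value (mex property), so 0 moves.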